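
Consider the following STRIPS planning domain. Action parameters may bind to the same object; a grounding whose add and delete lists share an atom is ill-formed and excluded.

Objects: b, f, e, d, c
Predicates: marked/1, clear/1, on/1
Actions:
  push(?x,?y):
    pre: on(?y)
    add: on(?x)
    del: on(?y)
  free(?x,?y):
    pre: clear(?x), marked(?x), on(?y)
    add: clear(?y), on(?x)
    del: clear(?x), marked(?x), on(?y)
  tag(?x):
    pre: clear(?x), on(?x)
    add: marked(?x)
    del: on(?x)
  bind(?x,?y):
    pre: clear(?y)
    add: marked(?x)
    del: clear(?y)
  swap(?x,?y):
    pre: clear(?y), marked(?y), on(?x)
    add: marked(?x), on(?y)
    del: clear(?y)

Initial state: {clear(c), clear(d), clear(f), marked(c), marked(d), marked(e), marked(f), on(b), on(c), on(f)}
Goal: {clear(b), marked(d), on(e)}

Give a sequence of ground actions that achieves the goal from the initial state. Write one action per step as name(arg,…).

1. push(e,f)  →  {clear(c), clear(d), clear(f), marked(c), marked(d), marked(e), marked(f), on(b), on(c), on(e)}
2. free(f,b)  →  {clear(b), clear(c), clear(d), marked(c), marked(d), marked(e), on(c), on(e), on(f)}

push(e,f); free(f,b)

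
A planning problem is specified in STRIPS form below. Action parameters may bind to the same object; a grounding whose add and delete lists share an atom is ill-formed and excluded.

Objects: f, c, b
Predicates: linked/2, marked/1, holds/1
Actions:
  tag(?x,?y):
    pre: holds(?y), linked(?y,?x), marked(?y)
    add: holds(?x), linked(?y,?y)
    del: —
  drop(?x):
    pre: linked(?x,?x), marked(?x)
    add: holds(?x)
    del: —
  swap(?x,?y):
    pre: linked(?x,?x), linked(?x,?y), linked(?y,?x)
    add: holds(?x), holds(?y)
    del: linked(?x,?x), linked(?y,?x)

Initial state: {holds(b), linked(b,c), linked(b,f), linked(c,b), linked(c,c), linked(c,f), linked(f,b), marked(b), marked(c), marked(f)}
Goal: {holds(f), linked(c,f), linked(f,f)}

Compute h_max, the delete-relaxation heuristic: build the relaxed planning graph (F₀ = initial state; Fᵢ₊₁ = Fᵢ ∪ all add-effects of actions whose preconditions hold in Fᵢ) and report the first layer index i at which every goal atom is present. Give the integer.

F0 = init (10 atoms)
F1 = F0 ∪ {holds(c), holds(f), linked(b,b)}  (13 atoms)
F2 = F1 ∪ {linked(f,f)}  (14 atoms)
goal ⊆ F2  ⇒  h_max = 2

2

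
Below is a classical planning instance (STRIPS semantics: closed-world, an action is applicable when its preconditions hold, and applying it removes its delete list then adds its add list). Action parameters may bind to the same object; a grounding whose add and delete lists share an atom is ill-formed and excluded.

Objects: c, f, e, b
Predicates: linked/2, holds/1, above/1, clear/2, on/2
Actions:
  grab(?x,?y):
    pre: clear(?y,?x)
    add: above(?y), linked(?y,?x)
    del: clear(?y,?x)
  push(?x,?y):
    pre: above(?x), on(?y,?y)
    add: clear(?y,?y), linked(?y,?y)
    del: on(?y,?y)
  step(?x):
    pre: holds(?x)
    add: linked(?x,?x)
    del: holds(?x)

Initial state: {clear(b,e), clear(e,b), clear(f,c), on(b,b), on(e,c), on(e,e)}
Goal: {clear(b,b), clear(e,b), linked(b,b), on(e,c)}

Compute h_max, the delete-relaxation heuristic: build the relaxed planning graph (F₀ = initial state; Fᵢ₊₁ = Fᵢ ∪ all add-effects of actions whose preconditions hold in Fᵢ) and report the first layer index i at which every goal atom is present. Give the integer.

2

F0 = init (6 atoms)
F1 = F0 ∪ {above(b), above(e), above(f), linked(b,e), linked(e,b), linked(f,c)}  (12 atoms)
F2 = F1 ∪ {clear(b,b), clear(e,e), linked(b,b), linked(e,e)}  (16 atoms)
goal ⊆ F2  ⇒  h_max = 2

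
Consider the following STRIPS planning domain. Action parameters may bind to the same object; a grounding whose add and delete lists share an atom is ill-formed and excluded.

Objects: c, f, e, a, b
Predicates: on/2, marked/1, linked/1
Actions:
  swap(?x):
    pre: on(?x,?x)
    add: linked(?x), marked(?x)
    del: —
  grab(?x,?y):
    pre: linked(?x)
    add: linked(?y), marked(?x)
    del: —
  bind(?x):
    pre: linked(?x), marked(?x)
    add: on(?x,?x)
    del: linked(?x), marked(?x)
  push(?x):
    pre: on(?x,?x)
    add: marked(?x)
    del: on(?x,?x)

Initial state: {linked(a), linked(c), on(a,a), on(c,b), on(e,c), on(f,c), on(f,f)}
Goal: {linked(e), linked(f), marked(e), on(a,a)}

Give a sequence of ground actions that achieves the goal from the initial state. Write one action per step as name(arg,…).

grab(c,e); grab(e,f)

1. grab(c,e)  →  {linked(a), linked(c), linked(e), marked(c), on(a,a), on(c,b), on(e,c), on(f,c), on(f,f)}
2. grab(e,f)  →  {linked(a), linked(c), linked(e), linked(f), marked(c), marked(e), on(a,a), on(c,b), on(e,c), on(f,c), on(f,f)}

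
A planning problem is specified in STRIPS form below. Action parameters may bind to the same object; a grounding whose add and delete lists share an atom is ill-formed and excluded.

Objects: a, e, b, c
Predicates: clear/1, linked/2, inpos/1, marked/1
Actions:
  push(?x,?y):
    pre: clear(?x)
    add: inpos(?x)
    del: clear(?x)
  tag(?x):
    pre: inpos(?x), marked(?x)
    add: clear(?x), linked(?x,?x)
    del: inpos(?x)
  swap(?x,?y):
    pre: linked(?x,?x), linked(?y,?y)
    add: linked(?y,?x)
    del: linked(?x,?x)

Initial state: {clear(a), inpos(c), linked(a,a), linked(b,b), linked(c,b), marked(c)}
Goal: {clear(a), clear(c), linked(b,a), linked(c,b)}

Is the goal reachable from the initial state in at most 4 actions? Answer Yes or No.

Yes

1. tag(c)  →  {clear(a), clear(c), linked(a,a), linked(b,b), linked(c,b), linked(c,c), marked(c)}
2. swap(a,b)  →  {clear(a), clear(c), linked(b,a), linked(b,b), linked(c,b), linked(c,c), marked(c)}
optimal plan length = 2; 2 ≤ 4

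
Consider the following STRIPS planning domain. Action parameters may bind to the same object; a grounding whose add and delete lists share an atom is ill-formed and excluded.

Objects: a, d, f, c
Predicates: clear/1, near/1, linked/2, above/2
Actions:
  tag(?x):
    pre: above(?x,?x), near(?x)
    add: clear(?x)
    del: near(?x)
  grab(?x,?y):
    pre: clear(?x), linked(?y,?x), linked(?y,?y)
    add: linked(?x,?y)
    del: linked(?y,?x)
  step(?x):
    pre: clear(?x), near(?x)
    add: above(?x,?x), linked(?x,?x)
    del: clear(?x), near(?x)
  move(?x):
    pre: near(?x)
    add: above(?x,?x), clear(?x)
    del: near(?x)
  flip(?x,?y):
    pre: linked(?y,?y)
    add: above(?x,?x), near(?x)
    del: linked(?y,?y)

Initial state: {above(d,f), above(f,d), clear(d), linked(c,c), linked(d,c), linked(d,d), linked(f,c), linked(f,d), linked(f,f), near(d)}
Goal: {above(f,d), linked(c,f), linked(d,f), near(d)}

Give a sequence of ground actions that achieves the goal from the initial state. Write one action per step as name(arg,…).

grab(d,f); flip(c,d); tag(c); grab(c,f)

1. grab(d,f)  →  {above(d,f), above(f,d), clear(d), linked(c,c), linked(d,c), linked(d,d), linked(d,f), linked(f,c), linked(f,f), near(d)}
2. flip(c,d)  →  {above(c,c), above(d,f), above(f,d), clear(d), linked(c,c), linked(d,c), linked(d,f), linked(f,c), linked(f,f), near(c), near(d)}
3. tag(c)  →  {above(c,c), above(d,f), above(f,d), clear(c), clear(d), linked(c,c), linked(d,c), linked(d,f), linked(f,c), linked(f,f), near(d)}
4. grab(c,f)  →  {above(c,c), above(d,f), above(f,d), clear(c), clear(d), linked(c,c), linked(c,f), linked(d,c), linked(d,f), linked(f,f), near(d)}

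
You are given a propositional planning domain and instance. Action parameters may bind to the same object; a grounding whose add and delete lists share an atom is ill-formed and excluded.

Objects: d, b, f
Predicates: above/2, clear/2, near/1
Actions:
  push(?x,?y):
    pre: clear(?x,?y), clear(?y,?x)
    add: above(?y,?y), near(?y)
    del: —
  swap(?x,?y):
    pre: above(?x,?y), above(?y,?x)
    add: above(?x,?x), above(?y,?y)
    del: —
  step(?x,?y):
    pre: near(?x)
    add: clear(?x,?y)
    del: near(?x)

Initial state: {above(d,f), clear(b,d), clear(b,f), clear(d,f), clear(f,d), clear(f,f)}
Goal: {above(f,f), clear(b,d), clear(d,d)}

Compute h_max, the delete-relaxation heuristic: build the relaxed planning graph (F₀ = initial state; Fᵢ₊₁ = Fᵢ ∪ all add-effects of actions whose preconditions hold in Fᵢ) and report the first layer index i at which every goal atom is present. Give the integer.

F0 = init (6 atoms)
F1 = F0 ∪ {above(d,d), above(f,f), near(d), near(f)}  (10 atoms)
F2 = F1 ∪ {clear(d,b), clear(d,d), clear(f,b)}  (13 atoms)
goal ⊆ F2  ⇒  h_max = 2

2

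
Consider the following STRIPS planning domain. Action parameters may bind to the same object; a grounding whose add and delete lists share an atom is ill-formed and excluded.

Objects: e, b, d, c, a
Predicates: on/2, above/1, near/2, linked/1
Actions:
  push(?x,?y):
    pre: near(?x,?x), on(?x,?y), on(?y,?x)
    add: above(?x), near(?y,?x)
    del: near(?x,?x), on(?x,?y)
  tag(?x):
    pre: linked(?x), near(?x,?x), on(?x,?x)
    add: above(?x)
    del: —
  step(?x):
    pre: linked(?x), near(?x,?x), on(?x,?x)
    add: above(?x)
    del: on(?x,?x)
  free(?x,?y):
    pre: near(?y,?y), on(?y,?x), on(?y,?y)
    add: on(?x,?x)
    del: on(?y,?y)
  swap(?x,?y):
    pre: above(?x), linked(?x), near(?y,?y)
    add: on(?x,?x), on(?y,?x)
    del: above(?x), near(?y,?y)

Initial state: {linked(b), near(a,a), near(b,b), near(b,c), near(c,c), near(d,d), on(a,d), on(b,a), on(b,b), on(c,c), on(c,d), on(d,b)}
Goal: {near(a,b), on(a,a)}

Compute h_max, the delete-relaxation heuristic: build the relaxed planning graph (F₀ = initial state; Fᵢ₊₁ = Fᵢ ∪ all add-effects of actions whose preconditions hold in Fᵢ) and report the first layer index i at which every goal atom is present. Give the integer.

F0 = init (12 atoms)
F1 = F0 ∪ {above(b), on(a,a), on(d,d)}  (15 atoms)
F2 = F1 ∪ {on(a,b), on(c,b)}  (17 atoms)
F3 = F2 ∪ {above(a), near(a,b), near(b,a)}  (20 atoms)
goal ⊆ F3  ⇒  h_max = 3

3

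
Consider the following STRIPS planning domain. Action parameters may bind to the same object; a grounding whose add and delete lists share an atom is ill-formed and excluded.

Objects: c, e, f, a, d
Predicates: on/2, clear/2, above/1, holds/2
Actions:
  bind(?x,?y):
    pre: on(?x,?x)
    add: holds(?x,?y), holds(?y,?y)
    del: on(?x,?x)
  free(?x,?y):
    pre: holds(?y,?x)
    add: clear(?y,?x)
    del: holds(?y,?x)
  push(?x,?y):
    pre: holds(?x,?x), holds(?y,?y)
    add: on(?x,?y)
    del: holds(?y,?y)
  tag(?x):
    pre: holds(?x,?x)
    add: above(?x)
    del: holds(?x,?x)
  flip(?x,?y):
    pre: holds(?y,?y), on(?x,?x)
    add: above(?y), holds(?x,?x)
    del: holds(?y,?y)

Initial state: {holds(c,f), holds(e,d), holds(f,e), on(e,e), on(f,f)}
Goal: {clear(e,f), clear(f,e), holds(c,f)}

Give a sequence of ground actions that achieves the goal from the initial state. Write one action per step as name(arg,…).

1. bind(e,f)  →  {holds(c,f), holds(e,d), holds(e,f), holds(f,e), holds(f,f), on(f,f)}
2. free(e,f)  →  {clear(f,e), holds(c,f), holds(e,d), holds(e,f), holds(f,f), on(f,f)}
3. free(f,e)  →  {clear(e,f), clear(f,e), holds(c,f), holds(e,d), holds(f,f), on(f,f)}

bind(e,f); free(e,f); free(f,e)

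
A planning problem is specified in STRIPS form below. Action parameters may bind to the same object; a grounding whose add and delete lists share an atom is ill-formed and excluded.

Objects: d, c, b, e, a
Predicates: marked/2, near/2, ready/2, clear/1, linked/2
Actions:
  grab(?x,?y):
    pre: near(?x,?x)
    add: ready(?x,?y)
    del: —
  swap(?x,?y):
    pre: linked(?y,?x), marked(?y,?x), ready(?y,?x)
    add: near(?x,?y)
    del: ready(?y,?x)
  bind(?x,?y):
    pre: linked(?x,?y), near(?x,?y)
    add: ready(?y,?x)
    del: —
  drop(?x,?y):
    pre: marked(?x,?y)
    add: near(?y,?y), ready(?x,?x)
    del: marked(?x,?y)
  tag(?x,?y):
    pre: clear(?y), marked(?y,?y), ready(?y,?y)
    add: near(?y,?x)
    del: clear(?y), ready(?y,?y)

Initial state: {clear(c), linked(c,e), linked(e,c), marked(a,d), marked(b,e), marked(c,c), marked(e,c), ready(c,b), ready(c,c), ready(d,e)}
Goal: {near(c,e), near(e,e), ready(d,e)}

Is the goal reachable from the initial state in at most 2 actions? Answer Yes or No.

1. drop(b,e)  →  {clear(c), linked(c,e), linked(e,c), marked(a,d), marked(c,c), marked(e,c), near(e,e), ready(b,b), ready(c,b), ready(c,c), ready(d,e)}
2. tag(e,c)  →  {linked(c,e), linked(e,c), marked(a,d), marked(c,c), marked(e,c), near(c,e), near(e,e), ready(b,b), ready(c,b), ready(d,e)}
optimal plan length = 2; 2 ≤ 2

Yes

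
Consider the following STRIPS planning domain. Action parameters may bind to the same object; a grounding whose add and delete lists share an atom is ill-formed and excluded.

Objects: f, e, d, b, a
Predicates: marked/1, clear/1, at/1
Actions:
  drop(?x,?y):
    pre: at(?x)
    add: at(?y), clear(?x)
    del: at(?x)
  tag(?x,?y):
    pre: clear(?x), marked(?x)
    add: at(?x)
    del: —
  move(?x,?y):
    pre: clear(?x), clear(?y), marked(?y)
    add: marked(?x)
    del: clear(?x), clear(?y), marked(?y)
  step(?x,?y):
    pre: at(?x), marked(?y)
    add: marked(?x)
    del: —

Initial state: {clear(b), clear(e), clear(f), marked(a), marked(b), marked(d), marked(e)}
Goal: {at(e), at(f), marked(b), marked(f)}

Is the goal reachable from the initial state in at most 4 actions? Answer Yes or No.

1. tag(e,f)  →  {at(e), clear(b), clear(e), clear(f), marked(a), marked(b), marked(d), marked(e)}
2. drop(e,f)  →  {at(f), clear(b), clear(e), clear(f), marked(a), marked(b), marked(d), marked(e)}
3. tag(e,f)  →  {at(e), at(f), clear(b), clear(e), clear(f), marked(a), marked(b), marked(d), marked(e)}
4. move(f,e)  →  {at(e), at(f), clear(b), marked(a), marked(b), marked(d), marked(f)}
optimal plan length = 4; 4 ≤ 4

Yes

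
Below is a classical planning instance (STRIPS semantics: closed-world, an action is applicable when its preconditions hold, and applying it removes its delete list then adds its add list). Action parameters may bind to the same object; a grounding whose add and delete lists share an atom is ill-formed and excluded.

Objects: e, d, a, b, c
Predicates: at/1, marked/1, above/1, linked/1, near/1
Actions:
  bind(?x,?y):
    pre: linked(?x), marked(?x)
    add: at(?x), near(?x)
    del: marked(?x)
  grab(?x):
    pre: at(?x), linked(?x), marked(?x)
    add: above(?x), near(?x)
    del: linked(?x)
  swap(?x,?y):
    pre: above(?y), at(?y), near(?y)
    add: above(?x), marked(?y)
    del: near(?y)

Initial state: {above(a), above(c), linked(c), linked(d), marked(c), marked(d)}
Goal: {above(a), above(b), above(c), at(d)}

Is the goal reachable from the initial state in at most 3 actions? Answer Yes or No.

1. bind(d,e)  →  {above(a), above(c), at(d), linked(c), linked(d), marked(c), near(d)}
2. bind(c,e)  →  {above(a), above(c), at(c), at(d), linked(c), linked(d), near(c), near(d)}
3. swap(b,c)  →  {above(a), above(b), above(c), at(c), at(d), linked(c), linked(d), marked(c), near(d)}
optimal plan length = 3; 3 ≤ 3

Yes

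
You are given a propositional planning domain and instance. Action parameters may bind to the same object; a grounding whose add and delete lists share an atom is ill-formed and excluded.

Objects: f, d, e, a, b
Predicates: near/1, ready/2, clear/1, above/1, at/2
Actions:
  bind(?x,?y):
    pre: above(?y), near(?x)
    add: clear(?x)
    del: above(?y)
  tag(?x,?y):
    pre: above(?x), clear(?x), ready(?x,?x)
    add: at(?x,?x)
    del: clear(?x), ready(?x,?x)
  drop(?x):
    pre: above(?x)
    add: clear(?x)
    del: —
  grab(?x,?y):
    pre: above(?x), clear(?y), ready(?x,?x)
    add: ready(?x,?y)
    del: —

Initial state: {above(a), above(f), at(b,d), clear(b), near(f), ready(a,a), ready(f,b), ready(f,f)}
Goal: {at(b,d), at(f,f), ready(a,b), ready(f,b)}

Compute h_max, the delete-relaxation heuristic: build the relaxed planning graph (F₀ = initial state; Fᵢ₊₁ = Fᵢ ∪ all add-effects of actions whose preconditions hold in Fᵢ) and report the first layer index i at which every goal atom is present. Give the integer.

2

F0 = init (8 atoms)
F1 = F0 ∪ {clear(a), clear(f), ready(a,b)}  (11 atoms)
F2 = F1 ∪ {at(a,a), at(f,f), ready(a,f), ready(f,a)}  (15 atoms)
goal ⊆ F2  ⇒  h_max = 2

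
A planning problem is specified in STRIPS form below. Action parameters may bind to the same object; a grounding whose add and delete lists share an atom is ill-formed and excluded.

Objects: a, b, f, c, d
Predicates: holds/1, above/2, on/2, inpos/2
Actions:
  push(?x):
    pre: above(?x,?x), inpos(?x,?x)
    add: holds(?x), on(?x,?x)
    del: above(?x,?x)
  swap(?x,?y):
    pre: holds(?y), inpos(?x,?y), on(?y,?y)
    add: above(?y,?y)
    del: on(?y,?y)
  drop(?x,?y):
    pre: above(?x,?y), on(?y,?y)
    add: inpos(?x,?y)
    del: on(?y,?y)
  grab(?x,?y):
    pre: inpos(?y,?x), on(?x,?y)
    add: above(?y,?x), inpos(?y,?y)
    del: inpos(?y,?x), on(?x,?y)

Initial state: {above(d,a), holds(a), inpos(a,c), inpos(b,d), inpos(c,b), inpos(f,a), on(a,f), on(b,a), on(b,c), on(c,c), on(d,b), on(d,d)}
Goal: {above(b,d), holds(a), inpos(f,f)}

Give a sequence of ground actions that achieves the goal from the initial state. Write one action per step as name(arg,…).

1. grab(a,f)  →  {above(d,a), above(f,a), holds(a), inpos(a,c), inpos(b,d), inpos(c,b), inpos(f,f), on(b,a), on(b,c), on(c,c), on(d,b), on(d,d)}
2. grab(d,b)  →  {above(b,d), above(d,a), above(f,a), holds(a), inpos(a,c), inpos(b,b), inpos(c,b), inpos(f,f), on(b,a), on(b,c), on(c,c), on(d,d)}

grab(a,f); grab(d,b)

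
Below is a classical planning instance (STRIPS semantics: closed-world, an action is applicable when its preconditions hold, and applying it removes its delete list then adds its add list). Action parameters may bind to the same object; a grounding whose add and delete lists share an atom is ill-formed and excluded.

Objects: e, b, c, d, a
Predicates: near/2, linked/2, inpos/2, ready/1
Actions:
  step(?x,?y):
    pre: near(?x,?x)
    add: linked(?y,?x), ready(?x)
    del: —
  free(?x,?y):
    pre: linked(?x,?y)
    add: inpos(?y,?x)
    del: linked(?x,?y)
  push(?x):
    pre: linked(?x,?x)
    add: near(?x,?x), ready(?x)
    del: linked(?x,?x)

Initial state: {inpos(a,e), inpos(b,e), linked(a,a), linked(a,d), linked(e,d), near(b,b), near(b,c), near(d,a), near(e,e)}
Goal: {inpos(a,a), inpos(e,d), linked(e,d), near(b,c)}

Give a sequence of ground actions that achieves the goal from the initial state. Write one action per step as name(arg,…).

1. step(e,d)  →  {inpos(a,e), inpos(b,e), linked(a,a), linked(a,d), linked(d,e), linked(e,d), near(b,b), near(b,c), near(d,a), near(e,e), ready(e)}
2. free(d,e)  →  {inpos(a,e), inpos(b,e), inpos(e,d), linked(a,a), linked(a,d), linked(e,d), near(b,b), near(b,c), near(d,a), near(e,e), ready(e)}
3. free(a,a)  →  {inpos(a,a), inpos(a,e), inpos(b,e), inpos(e,d), linked(a,d), linked(e,d), near(b,b), near(b,c), near(d,a), near(e,e), ready(e)}

step(e,d); free(d,e); free(a,a)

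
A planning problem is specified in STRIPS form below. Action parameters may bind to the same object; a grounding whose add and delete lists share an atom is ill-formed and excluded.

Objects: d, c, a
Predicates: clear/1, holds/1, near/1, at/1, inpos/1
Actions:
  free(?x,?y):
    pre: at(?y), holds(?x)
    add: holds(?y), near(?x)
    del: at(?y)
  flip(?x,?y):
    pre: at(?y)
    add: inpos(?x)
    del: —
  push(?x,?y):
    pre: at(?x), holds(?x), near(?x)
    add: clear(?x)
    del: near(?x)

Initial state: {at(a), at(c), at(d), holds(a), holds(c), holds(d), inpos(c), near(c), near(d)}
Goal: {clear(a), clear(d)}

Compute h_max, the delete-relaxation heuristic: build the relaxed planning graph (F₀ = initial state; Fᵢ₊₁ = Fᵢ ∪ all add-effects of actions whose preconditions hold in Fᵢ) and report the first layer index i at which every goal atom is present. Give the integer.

2

F0 = init (9 atoms)
F1 = F0 ∪ {clear(c), clear(d), inpos(a), inpos(d), near(a)}  (14 atoms)
F2 = F1 ∪ {clear(a)}  (15 atoms)
goal ⊆ F2  ⇒  h_max = 2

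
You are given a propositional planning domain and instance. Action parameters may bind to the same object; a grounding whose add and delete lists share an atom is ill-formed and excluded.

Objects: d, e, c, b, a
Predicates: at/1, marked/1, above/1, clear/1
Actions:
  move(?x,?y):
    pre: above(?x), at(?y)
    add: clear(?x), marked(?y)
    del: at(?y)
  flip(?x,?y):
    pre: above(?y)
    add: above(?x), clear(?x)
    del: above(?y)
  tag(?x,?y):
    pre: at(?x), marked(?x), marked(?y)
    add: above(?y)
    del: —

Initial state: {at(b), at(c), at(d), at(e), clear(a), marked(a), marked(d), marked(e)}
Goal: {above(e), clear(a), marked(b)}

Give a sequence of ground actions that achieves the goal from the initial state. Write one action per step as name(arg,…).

tag(d,e); move(e,b)

1. tag(d,e)  →  {above(e), at(b), at(c), at(d), at(e), clear(a), marked(a), marked(d), marked(e)}
2. move(e,b)  →  {above(e), at(c), at(d), at(e), clear(a), clear(e), marked(a), marked(b), marked(d), marked(e)}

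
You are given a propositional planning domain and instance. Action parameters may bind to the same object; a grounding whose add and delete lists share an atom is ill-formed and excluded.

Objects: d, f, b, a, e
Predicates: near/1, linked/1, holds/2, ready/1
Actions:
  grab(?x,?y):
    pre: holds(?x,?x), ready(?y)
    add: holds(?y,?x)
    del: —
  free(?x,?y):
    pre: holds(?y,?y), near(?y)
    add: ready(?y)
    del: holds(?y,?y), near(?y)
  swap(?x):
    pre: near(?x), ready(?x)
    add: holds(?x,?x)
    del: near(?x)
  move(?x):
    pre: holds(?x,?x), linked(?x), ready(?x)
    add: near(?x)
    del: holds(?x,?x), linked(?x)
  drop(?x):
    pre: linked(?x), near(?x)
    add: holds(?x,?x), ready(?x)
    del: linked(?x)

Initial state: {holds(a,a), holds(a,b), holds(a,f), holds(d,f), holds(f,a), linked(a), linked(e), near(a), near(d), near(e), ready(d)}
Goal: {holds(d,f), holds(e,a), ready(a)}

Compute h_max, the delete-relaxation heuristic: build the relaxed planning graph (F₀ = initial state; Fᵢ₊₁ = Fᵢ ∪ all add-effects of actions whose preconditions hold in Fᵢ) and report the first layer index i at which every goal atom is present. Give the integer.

2

F0 = init (11 atoms)
F1 = F0 ∪ {holds(d,a), holds(d,d), holds(e,e), ready(a), ready(e)}  (16 atoms)
F2 = F1 ∪ {holds(a,d), holds(a,e), holds(d,e), holds(e,a), holds(e,d)}  (21 atoms)
goal ⊆ F2  ⇒  h_max = 2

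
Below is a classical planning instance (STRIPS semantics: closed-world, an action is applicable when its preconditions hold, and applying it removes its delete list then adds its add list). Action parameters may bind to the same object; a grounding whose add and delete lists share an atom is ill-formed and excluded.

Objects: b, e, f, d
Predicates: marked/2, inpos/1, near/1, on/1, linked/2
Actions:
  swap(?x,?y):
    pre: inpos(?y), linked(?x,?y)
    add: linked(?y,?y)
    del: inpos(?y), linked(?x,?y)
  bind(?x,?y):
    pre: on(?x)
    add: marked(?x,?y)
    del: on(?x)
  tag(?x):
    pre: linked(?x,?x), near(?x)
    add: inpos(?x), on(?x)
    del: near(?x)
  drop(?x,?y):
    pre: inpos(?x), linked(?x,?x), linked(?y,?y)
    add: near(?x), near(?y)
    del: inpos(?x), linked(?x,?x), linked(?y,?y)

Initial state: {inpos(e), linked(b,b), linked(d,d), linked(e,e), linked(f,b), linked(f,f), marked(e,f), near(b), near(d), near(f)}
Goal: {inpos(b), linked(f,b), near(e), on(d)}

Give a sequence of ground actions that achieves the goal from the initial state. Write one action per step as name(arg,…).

1. tag(b)  →  {inpos(b), inpos(e), linked(b,b), linked(d,d), linked(e,e), linked(f,b), linked(f,f), marked(e,f), near(d), near(f), on(b)}
2. tag(d)  →  {inpos(b), inpos(d), inpos(e), linked(b,b), linked(d,d), linked(e,e), linked(f,b), linked(f,f), marked(e,f), near(f), on(b), on(d)}
3. drop(e,b)  →  {inpos(b), inpos(d), linked(d,d), linked(f,b), linked(f,f), marked(e,f), near(b), near(e), near(f), on(b), on(d)}

tag(b); tag(d); drop(e,b)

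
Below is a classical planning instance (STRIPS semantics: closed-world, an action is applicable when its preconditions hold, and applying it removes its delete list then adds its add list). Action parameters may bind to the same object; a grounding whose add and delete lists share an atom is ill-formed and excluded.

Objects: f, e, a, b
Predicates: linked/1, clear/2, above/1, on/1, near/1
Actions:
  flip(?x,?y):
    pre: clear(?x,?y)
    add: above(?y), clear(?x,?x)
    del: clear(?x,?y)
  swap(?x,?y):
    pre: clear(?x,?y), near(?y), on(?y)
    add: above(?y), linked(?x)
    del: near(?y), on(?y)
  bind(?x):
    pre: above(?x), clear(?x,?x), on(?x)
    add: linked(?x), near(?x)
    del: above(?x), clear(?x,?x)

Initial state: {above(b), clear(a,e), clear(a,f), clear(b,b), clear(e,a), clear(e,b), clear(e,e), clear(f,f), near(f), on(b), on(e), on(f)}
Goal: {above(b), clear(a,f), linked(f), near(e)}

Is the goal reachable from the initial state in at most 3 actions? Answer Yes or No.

Yes

1. flip(a,e)  →  {above(b), above(e), clear(a,a), clear(a,f), clear(b,b), clear(e,a), clear(e,b), clear(e,e), clear(f,f), near(f), on(b), on(e), on(f)}
2. swap(f,f)  →  {above(b), above(e), above(f), clear(a,a), clear(a,f), clear(b,b), clear(e,a), clear(e,b), clear(e,e), clear(f,f), linked(f), on(b), on(e)}
3. bind(e)  →  {above(b), above(f), clear(a,a), clear(a,f), clear(b,b), clear(e,a), clear(e,b), clear(f,f), linked(e), linked(f), near(e), on(b), on(e)}
optimal plan length = 3; 3 ≤ 3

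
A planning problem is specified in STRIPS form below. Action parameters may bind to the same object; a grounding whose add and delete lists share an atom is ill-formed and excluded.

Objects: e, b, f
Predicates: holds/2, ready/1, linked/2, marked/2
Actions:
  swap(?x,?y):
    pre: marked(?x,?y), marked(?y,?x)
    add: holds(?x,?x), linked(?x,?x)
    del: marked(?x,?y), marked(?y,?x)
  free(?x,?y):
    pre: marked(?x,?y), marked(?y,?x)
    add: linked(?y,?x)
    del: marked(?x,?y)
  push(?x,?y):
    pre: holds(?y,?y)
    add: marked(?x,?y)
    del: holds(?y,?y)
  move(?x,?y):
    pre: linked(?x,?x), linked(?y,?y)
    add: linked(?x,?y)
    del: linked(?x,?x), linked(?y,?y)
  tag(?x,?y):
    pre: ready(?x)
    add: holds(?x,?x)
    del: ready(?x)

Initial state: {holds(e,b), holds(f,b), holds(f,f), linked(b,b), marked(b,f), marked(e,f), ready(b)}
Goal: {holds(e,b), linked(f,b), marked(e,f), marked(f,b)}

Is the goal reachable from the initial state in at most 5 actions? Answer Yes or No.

Yes

1. tag(b,e)  →  {holds(b,b), holds(e,b), holds(f,b), holds(f,f), linked(b,b), marked(b,f), marked(e,f)}
2. push(f,b)  →  {holds(e,b), holds(f,b), holds(f,f), linked(b,b), marked(b,f), marked(e,f), marked(f,b)}
3. free(b,f)  →  {holds(e,b), holds(f,b), holds(f,f), linked(b,b), linked(f,b), marked(e,f), marked(f,b)}
optimal plan length = 3; 3 ≤ 5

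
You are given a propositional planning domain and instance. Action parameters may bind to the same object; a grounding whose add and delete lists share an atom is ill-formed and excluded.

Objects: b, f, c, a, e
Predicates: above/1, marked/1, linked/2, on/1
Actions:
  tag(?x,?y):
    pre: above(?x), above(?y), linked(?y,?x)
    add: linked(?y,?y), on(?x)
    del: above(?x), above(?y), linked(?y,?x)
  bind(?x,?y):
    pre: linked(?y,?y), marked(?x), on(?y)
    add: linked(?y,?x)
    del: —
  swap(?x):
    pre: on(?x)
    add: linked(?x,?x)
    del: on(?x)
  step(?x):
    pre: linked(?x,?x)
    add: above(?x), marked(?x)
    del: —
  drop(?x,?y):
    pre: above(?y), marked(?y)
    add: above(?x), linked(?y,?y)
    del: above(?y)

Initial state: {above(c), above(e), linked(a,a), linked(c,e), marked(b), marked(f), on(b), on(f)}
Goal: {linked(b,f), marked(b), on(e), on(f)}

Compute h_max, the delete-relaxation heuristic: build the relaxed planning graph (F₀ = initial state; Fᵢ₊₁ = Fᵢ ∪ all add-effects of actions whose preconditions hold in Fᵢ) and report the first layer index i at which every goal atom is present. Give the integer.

2

F0 = init (8 atoms)
F1 = F0 ∪ {above(a), linked(b,b), linked(c,c), linked(f,f), marked(a), on(e)}  (14 atoms)
F2 = F1 ∪ {above(b), above(f), linked(b,a), linked(b,f), linked(e,e), linked(f,a), linked(f,b), marked(c)}  (22 atoms)
goal ⊆ F2  ⇒  h_max = 2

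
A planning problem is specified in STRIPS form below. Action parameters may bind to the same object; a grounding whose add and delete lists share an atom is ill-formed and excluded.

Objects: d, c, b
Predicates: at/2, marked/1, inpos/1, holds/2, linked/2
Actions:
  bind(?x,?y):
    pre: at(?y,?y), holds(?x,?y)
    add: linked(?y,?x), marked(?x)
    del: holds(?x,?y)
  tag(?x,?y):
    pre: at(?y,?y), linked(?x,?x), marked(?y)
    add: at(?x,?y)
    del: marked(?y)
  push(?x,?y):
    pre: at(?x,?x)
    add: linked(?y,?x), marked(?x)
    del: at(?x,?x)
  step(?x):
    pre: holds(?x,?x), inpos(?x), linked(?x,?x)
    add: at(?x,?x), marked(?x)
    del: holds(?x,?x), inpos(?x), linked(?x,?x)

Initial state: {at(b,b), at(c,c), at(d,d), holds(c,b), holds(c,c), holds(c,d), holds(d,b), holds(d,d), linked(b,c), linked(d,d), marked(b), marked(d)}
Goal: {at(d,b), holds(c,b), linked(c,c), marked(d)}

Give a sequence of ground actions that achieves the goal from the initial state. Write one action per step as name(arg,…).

bind(c,c); tag(d,b)

1. bind(c,c)  →  {at(b,b), at(c,c), at(d,d), holds(c,b), holds(c,d), holds(d,b), holds(d,d), linked(b,c), linked(c,c), linked(d,d), marked(b), marked(c), marked(d)}
2. tag(d,b)  →  {at(b,b), at(c,c), at(d,b), at(d,d), holds(c,b), holds(c,d), holds(d,b), holds(d,d), linked(b,c), linked(c,c), linked(d,d), marked(c), marked(d)}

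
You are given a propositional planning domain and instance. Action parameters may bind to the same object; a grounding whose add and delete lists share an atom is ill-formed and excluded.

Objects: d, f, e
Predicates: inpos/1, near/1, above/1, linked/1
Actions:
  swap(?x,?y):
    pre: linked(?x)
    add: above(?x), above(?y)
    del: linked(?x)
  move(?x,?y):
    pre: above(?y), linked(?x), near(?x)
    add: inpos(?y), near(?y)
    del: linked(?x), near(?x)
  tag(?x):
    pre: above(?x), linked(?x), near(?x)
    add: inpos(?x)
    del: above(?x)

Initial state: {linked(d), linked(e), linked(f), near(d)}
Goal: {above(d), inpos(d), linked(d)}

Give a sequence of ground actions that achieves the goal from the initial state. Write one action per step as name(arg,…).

1. swap(f,d)  →  {above(d), above(f), linked(d), linked(e), near(d)}
2. tag(d)  →  {above(f), inpos(d), linked(d), linked(e), near(d)}
3. swap(e,d)  →  {above(d), above(e), above(f), inpos(d), linked(d), near(d)}

swap(f,d); tag(d); swap(e,d)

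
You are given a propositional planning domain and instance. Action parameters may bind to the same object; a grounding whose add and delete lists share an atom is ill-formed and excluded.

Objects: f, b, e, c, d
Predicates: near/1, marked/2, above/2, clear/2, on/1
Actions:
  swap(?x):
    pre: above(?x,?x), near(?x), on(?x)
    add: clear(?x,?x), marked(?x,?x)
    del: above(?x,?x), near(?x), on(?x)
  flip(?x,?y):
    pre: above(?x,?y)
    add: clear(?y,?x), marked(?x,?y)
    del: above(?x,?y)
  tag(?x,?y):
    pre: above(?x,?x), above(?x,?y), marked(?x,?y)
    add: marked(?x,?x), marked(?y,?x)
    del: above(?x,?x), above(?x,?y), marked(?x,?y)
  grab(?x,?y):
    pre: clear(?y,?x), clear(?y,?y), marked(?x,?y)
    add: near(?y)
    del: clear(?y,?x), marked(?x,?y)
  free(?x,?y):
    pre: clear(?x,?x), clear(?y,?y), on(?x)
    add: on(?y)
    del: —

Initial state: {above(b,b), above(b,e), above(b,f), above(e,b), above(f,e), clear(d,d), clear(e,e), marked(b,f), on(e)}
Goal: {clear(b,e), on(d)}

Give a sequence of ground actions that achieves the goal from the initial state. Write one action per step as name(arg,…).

flip(e,b); free(e,d)

1. flip(e,b)  →  {above(b,b), above(b,e), above(b,f), above(f,e), clear(b,e), clear(d,d), clear(e,e), marked(b,f), marked(e,b), on(e)}
2. free(e,d)  →  {above(b,b), above(b,e), above(b,f), above(f,e), clear(b,e), clear(d,d), clear(e,e), marked(b,f), marked(e,b), on(d), on(e)}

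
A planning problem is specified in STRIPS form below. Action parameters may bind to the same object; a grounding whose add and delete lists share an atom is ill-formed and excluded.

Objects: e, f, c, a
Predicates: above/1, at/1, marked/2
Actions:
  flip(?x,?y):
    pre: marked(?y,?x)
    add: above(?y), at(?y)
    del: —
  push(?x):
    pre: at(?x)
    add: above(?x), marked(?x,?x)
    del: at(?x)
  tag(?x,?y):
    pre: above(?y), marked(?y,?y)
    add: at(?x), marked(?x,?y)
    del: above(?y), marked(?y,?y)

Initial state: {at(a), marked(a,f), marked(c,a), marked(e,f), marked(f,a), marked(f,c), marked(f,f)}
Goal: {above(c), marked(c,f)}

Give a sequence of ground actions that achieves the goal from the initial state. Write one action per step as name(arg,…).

flip(f,f); flip(a,c); tag(c,f)

1. flip(f,f)  →  {above(f), at(a), at(f), marked(a,f), marked(c,a), marked(e,f), marked(f,a), marked(f,c), marked(f,f)}
2. flip(a,c)  →  {above(c), above(f), at(a), at(c), at(f), marked(a,f), marked(c,a), marked(e,f), marked(f,a), marked(f,c), marked(f,f)}
3. tag(c,f)  →  {above(c), at(a), at(c), at(f), marked(a,f), marked(c,a), marked(c,f), marked(e,f), marked(f,a), marked(f,c)}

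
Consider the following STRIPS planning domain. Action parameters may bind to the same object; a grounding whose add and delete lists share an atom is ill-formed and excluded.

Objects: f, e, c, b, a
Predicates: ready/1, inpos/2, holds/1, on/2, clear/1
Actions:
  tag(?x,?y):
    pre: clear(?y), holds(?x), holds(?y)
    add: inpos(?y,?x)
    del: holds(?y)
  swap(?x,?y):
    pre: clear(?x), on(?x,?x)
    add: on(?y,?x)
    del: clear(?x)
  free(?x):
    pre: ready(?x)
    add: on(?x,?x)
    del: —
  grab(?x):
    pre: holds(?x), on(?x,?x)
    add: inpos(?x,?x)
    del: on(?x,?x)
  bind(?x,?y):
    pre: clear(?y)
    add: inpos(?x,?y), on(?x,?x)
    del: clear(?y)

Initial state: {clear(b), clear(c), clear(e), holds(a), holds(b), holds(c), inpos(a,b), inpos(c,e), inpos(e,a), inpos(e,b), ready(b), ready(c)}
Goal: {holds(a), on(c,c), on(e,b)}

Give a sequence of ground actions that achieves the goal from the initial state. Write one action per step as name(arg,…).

1. free(c)  →  {clear(b), clear(c), clear(e), holds(a), holds(b), holds(c), inpos(a,b), inpos(c,e), inpos(e,a), inpos(e,b), on(c,c), ready(b), ready(c)}
2. free(b)  →  {clear(b), clear(c), clear(e), holds(a), holds(b), holds(c), inpos(a,b), inpos(c,e), inpos(e,a), inpos(e,b), on(b,b), on(c,c), ready(b), ready(c)}
3. swap(b,e)  →  {clear(c), clear(e), holds(a), holds(b), holds(c), inpos(a,b), inpos(c,e), inpos(e,a), inpos(e,b), on(b,b), on(c,c), on(e,b), ready(b), ready(c)}

free(c); free(b); swap(b,e)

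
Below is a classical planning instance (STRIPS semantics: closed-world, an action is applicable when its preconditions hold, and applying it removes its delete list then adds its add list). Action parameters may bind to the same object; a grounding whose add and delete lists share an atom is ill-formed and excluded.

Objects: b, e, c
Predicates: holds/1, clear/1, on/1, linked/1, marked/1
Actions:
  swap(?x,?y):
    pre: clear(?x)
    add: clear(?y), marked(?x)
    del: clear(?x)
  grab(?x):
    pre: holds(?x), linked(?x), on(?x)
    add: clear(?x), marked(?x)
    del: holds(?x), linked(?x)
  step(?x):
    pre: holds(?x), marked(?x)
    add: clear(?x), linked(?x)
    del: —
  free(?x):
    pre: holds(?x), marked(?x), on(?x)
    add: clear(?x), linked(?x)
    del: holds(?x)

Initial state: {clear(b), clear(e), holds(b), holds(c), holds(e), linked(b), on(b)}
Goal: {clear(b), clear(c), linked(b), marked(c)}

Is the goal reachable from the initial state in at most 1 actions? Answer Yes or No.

1. swap(b,c)  →  {clear(c), clear(e), holds(b), holds(c), holds(e), linked(b), marked(b), on(b)}
2. swap(c,b)  →  {clear(b), clear(e), holds(b), holds(c), holds(e), linked(b), marked(b), marked(c), on(b)}
3. swap(e,c)  →  {clear(b), clear(c), holds(b), holds(c), holds(e), linked(b), marked(b), marked(c), marked(e), on(b)}
optimal plan length = 3; 3 > 1

No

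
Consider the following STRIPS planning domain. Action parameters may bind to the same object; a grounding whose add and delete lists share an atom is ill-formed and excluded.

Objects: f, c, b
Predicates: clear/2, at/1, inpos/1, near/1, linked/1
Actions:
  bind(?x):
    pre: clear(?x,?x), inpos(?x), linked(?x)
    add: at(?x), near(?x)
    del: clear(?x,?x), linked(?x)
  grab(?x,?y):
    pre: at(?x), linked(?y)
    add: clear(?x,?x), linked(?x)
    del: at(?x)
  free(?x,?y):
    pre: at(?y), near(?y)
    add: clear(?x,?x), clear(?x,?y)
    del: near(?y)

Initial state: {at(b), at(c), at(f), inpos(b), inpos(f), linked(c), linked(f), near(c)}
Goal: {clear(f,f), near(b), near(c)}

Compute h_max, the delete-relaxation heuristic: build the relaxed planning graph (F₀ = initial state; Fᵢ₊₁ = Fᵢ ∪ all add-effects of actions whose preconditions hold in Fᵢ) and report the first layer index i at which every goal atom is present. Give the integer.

2

F0 = init (8 atoms)
F1 = F0 ∪ {clear(b,b), clear(b,c), clear(c,c), clear(f,c), clear(f,f), linked(b)}  (14 atoms)
F2 = F1 ∪ {near(b), near(f)}  (16 atoms)
goal ⊆ F2  ⇒  h_max = 2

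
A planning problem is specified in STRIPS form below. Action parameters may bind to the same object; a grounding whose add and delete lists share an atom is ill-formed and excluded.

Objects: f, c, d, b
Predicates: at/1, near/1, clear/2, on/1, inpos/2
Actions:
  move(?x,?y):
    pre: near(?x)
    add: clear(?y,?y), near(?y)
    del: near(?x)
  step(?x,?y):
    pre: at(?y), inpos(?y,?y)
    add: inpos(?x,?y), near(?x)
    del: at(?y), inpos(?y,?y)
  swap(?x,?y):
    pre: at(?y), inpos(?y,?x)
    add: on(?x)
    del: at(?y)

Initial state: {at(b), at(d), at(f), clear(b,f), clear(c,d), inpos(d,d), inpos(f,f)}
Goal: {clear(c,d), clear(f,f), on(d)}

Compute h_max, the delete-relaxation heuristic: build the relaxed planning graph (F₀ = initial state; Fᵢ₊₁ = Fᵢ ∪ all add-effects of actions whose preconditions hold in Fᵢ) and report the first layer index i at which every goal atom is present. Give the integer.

F0 = init (7 atoms)
F1 = F0 ∪ {inpos(b,d), inpos(b,f), inpos(c,d), inpos(c,f), inpos(d,f), inpos(f,d), near(b), near(c), near(d), near(f), on(d), on(f)}  (19 atoms)
F2 = F1 ∪ {clear(b,b), clear(c,c), clear(d,d), clear(f,f)}  (23 atoms)
goal ⊆ F2  ⇒  h_max = 2

2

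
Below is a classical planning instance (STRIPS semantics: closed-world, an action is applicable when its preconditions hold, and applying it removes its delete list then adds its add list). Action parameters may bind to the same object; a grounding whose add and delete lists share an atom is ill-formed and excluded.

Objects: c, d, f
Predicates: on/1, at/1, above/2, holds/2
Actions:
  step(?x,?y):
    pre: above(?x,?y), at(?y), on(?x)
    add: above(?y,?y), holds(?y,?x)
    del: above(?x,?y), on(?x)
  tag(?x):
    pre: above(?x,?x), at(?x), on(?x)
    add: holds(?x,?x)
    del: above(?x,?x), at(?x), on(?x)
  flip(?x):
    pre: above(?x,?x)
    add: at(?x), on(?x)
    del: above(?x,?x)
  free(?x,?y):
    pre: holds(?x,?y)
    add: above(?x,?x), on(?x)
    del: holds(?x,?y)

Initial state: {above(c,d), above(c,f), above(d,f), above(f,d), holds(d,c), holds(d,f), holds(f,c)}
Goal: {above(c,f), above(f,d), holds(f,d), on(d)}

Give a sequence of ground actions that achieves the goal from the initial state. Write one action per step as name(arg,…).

1. free(d,c)  →  {above(c,d), above(c,f), above(d,d), above(d,f), above(f,d), holds(d,f), holds(f,c), on(d)}
2. free(f,c)  →  {above(c,d), above(c,f), above(d,d), above(d,f), above(f,d), above(f,f), holds(d,f), on(d), on(f)}
3. flip(f)  →  {above(c,d), above(c,f), above(d,d), above(d,f), above(f,d), at(f), holds(d,f), on(d), on(f)}
4. step(d,f)  →  {above(c,d), above(c,f), above(d,d), above(f,d), above(f,f), at(f), holds(d,f), holds(f,d), on(f)}
5. flip(d)  →  {above(c,d), above(c,f), above(f,d), above(f,f), at(d), at(f), holds(d,f), holds(f,d), on(d), on(f)}

free(d,c); free(f,c); flip(f); step(d,f); flip(d)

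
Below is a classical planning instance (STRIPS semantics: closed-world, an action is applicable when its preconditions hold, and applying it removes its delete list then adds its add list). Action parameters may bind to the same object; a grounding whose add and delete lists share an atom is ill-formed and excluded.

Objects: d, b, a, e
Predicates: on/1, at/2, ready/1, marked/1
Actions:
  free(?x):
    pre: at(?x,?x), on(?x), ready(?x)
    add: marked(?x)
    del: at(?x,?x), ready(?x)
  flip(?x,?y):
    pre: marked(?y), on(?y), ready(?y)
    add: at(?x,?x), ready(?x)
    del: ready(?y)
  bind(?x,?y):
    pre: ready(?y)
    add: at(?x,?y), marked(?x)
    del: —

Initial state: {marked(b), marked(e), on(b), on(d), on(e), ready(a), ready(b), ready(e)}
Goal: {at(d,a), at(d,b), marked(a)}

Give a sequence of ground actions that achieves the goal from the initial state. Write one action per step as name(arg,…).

1. bind(d,b)  →  {at(d,b), marked(b), marked(d), marked(e), on(b), on(d), on(e), ready(a), ready(b), ready(e)}
2. bind(d,a)  →  {at(d,a), at(d,b), marked(b), marked(d), marked(e), on(b), on(d), on(e), ready(a), ready(b), ready(e)}
3. bind(a,b)  →  {at(a,b), at(d,a), at(d,b), marked(a), marked(b), marked(d), marked(e), on(b), on(d), on(e), ready(a), ready(b), ready(e)}

bind(d,b); bind(d,a); bind(a,b)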